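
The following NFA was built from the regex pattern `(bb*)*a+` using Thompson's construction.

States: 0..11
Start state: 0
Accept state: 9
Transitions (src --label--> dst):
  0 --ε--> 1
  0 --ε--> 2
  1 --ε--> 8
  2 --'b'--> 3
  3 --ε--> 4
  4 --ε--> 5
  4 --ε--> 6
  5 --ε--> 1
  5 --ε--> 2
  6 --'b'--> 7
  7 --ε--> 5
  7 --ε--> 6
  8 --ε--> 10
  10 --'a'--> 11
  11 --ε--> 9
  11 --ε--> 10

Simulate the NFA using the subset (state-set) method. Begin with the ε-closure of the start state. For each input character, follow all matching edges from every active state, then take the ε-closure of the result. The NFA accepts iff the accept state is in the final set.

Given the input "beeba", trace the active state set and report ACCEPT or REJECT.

S₀ = ε-closure({0}) = {0,1,2,8,10}
'b' @ 1: {1,2,3,4,5,6,8,10}
'e' @ 2: {}  — state set empty
rest 'eba' ignored (set empty)
after full input: {}  (accept=9 not in)

Answer: REJECT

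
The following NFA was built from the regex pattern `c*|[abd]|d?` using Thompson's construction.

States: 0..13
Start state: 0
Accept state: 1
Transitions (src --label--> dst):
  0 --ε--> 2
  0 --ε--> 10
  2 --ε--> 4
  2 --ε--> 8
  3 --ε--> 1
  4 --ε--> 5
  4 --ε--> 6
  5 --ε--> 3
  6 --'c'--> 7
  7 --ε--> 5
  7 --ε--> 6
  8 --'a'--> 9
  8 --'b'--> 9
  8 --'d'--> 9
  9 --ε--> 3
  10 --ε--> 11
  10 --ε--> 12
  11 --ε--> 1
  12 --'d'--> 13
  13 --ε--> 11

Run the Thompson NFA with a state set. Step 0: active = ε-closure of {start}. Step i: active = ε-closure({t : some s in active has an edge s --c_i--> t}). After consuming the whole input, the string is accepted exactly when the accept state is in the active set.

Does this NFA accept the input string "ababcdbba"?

Answer: REJECT

Trace:
S₀ = ε-closure({0}) = {0,1,2,3,4,5,6,8,10,11,12}
'a' @ 1: {1,3,9}  ✓accept
'b' @ 2: {}  — state set empty
rest 'abcdbba' ignored (set empty)
after full input: {}  (accept=1 not in)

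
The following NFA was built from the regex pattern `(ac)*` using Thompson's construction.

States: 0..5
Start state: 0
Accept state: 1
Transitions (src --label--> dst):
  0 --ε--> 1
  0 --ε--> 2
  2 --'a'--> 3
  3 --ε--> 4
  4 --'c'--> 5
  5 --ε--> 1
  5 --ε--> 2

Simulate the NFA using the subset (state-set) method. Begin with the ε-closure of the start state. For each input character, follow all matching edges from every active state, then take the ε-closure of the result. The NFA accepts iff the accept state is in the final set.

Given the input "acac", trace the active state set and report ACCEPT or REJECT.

initial (ε-close {0}): {0,1,2}
'a' @ 1: {3,4}
'c' @ 2: {1,2,5}  ✓accept
'a' @ 3: {3,4}
'c' @ 4: {1,2,5}  ✓accept
final: {1,2,5}; accept 1 in set

Answer: ACCEPT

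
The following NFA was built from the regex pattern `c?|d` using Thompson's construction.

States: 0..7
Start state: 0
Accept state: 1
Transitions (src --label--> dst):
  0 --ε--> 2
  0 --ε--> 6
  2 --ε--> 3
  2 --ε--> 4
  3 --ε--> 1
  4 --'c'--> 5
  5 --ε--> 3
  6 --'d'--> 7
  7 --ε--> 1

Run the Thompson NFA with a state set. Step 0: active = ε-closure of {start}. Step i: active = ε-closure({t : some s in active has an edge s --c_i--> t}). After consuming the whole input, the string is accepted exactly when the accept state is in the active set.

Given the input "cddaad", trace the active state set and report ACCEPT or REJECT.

Answer: REJECT

Trace:
start: ε-closure({0}) = {0,1,2,3,4,6}
'c' @ 1: {1,3,5}  (accept∈set)
'd' @ 2: {}  — state set empty
rest 'daad' ignored (set empty)
after full input: {}  (accept=1 not in)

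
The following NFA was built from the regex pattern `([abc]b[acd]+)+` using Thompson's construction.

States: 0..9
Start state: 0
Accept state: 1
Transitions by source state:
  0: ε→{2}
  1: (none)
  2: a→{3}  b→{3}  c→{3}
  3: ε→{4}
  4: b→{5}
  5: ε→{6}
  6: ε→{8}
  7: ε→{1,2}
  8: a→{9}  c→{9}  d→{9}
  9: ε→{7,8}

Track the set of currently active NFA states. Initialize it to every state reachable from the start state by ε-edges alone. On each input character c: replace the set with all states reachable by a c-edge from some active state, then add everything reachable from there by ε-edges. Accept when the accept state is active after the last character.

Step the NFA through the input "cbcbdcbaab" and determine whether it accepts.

start: ε-closure({0}) = {0,2}
'c' @ 1: {3,4}
'b' @ 2: {5,6,8}
'c' @ 3: {1,2,7,8,9}  ✓accept
'b' @ 4: {3,4}
'd' @ 5: {}  — state set empty
rest 'cbaab' ignored (set empty)
final: {}; accept 1 not in set

Answer: REJECT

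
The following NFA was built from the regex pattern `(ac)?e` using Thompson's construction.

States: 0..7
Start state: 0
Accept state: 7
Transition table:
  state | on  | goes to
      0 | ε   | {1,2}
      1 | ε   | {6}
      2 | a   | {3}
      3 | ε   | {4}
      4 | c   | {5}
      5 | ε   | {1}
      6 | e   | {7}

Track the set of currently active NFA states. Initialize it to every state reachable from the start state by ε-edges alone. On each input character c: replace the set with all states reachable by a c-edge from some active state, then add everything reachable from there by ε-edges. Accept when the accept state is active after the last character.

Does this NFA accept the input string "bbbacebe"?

Answer: REJECT

Derivation:
start: ε-closure({0}) = {0,1,2,6}
'b' @ 1: {}  — state set empty
rest 'bbacebe' ignored (set empty)
after full input: {}  (accept=7 not in)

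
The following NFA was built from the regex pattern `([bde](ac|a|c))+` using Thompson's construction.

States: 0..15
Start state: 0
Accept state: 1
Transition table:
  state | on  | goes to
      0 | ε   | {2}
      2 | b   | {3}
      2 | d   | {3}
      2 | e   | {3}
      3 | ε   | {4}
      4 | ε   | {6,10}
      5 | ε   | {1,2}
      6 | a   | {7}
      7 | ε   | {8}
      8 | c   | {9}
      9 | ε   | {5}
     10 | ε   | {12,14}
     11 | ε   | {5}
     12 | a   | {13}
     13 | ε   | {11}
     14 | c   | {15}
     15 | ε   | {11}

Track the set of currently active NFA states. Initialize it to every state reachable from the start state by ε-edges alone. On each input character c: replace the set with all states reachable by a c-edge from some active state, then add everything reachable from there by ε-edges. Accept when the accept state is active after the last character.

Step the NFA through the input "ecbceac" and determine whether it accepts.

Answer: ACCEPT

Derivation:
start: ε-closure({0}) = {0,2}
'e' @ 1: {3,4,6,10,12,14}
'c' @ 2: {1,2,5,11,15}  [accepting]
'b' @ 3: {3,4,6,10,12,14}
'c' @ 4: {1,2,5,11,15}  [accepting]
'e' @ 5: {3,4,6,10,12,14}
'a' @ 6: {1,2,5,7,8,11,13}  [accepting]
'c' @ 7: {1,2,5,9}  [accepting]
end set {1,2,5,9} — state 1 in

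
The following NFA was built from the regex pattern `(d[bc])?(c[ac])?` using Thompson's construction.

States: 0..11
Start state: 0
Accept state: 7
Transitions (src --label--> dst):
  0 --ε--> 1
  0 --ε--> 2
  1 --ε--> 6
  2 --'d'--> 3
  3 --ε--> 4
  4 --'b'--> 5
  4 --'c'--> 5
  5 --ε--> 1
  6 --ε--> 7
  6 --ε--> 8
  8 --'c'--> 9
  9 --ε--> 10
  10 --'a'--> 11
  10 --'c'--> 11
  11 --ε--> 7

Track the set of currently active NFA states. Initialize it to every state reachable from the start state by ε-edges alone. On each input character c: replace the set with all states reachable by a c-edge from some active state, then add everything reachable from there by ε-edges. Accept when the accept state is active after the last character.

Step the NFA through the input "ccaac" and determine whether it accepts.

Answer: REJECT

Steps:
S₀ = ε-closure({0}) = {0,1,2,6,7,8}
'c' @ 1: {9,10}
'c' @ 2: {7,11}  (accept∈set)
'a' @ 3: {}  — dead — no transitions
rest 'ac' ignored (set empty)
end set {} — state 7 not in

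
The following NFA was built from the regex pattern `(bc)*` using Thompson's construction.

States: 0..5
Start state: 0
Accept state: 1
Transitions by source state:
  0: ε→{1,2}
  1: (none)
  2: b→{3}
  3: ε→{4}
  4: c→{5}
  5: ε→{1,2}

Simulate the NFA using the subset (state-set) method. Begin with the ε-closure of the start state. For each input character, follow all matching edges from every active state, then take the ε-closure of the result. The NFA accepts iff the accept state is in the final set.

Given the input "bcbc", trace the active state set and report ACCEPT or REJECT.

initial (ε-close {0}): {0,1,2}
'b' @ 1: {3,4}
'c' @ 2: {1,2,5}  (accept∈set)
'b' @ 3: {3,4}
'c' @ 4: {1,2,5}  (accept∈set)
final: {1,2,5}; accept 1 in set

Answer: ACCEPT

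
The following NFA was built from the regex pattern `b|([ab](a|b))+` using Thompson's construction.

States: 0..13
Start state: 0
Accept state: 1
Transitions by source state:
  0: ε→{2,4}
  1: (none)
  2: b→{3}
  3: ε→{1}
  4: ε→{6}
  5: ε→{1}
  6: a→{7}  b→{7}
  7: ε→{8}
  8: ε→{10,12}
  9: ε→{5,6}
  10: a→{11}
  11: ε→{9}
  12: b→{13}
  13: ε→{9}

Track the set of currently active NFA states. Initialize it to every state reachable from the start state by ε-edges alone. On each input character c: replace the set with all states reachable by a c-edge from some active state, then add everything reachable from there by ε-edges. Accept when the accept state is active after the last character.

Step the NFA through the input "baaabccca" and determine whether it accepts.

S₀ = ε-closure({0}) = {0,2,4,6}
'b' @ 1: {1,3,7,8,10,12}  [accepting]
'a' @ 2: {1,5,6,9,11}  [accepting]
'a' @ 3: {7,8,10,12}
'a' @ 4: {1,5,6,9,11}  [accepting]
'b' @ 5: {7,8,10,12}
'c' @ 6: {}  — state set empty
rest 'cca' ignored (set empty)
end set {} — state 1 not in

Answer: REJECT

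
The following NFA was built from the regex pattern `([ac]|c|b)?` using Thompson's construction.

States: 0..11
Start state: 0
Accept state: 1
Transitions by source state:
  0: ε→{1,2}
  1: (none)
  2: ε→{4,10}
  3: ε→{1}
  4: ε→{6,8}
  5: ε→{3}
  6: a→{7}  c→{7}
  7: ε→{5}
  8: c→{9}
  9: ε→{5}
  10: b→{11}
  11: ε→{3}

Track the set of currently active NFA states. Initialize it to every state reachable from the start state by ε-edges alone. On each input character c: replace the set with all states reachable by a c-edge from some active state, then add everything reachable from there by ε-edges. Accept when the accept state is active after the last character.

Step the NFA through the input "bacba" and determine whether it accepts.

Answer: REJECT

Steps:
initial (ε-close {0}): {0,1,2,4,6,8,10}
'b' @ 1: {1,3,11}  [accepting]
'a' @ 2: {}  — dead — no transitions
rest 'cba' ignored (set empty)
end set {} — state 1 not in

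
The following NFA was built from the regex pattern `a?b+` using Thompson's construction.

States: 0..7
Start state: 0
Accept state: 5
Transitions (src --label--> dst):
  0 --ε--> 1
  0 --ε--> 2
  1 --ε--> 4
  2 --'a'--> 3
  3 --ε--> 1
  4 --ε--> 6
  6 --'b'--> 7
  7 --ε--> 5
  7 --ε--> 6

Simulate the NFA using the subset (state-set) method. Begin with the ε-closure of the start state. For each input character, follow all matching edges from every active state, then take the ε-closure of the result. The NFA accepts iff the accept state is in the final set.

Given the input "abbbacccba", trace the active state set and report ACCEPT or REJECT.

Answer: REJECT

Trace:
S₀ = ε-closure({0}) = {0,1,2,4,6}
'a' @ 1: {1,3,4,6}
'b' @ 2: {5,6,7}  [accepting]
'b' @ 3: {5,6,7}  [accepting]
'b' @ 4: {5,6,7}  [accepting]
'a' @ 5: {}  — state set empty
rest 'cccba' ignored (set empty)
final: {}; accept 5 not in set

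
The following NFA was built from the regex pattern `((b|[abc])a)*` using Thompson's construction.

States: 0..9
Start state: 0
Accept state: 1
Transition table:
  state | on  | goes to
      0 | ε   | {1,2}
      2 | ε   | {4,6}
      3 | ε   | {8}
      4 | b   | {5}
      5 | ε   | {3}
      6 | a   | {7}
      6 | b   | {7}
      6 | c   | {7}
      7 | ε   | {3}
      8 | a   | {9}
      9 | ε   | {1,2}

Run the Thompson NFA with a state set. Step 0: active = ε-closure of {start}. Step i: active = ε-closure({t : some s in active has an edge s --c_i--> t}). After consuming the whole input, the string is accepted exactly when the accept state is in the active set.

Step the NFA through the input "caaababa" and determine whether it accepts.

S₀ = ε-closure({0}) = {0,1,2,4,6}
'c' @ 1: {3,7,8}
'a' @ 2: {1,2,4,6,9}  ✓accept
'a' @ 3: {3,7,8}
'a' @ 4: {1,2,4,6,9}  ✓accept
'b' @ 5: {3,5,7,8}
'a' @ 6: {1,2,4,6,9}  ✓accept
'b' @ 7: {3,5,7,8}
'a' @ 8: {1,2,4,6,9}  ✓accept
final: {1,2,4,6,9}; accept 1 in set

Answer: ACCEPT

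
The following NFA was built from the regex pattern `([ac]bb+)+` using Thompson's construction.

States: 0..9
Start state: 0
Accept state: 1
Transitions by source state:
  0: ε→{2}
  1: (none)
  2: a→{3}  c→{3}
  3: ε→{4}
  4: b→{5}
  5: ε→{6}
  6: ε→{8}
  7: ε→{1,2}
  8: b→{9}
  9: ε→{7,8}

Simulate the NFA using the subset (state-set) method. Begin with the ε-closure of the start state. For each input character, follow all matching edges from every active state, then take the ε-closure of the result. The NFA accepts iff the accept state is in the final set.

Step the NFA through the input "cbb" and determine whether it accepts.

Answer: ACCEPT

Steps:
start: ε-closure({0}) = {0,2}
'c' @ 1: {3,4}
'b' @ 2: {5,6,8}
'b' @ 3: {1,2,7,8,9}  [accepting]
end set {1,2,7,8,9} — state 1 in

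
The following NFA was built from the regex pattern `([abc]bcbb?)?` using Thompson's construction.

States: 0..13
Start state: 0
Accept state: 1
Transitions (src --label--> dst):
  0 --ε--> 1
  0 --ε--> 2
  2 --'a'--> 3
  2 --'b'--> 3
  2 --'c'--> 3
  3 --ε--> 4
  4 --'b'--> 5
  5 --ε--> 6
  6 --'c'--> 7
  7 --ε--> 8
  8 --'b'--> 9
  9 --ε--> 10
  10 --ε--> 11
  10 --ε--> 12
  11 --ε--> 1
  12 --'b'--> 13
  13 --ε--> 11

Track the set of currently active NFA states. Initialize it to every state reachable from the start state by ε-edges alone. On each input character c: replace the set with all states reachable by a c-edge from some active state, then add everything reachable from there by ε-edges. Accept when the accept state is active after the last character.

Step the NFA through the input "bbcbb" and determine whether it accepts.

initial (ε-close {0}): {0,1,2}
'b' @ 1: {3,4}
'b' @ 2: {5,6}
'c' @ 3: {7,8}
'b' @ 4: {1,9,10,11,12}  [accepting]
'b' @ 5: {1,11,13}  [accepting]
final: {1,11,13}; accept 1 in set

Answer: ACCEPT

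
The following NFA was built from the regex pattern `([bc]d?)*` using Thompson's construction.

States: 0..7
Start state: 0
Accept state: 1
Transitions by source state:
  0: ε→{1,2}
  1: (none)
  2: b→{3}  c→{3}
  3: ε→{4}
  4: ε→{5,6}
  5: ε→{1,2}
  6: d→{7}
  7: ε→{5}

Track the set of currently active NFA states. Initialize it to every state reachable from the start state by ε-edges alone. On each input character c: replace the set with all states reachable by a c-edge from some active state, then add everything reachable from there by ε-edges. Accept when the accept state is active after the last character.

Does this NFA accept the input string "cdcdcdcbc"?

S₀ = ε-closure({0}) = {0,1,2}
'c' @ 1: {1,2,3,4,5,6}  ✓accept
'd' @ 2: {1,2,5,7}  ✓accept
'c' @ 3: {1,2,3,4,5,6}  ✓accept
'd' @ 4: {1,2,5,7}  ✓accept
'c' @ 5: {1,2,3,4,5,6}  ✓accept
'd' @ 6: {1,2,5,7}  ✓accept
'c' @ 7: {1,2,3,4,5,6}  ✓accept
'b' @ 8: {1,2,3,4,5,6}  ✓accept
'c' @ 9: {1,2,3,4,5,6}  ✓accept
after full input: {1,2,3,4,5,6}  (accept=1 in)

Answer: ACCEPT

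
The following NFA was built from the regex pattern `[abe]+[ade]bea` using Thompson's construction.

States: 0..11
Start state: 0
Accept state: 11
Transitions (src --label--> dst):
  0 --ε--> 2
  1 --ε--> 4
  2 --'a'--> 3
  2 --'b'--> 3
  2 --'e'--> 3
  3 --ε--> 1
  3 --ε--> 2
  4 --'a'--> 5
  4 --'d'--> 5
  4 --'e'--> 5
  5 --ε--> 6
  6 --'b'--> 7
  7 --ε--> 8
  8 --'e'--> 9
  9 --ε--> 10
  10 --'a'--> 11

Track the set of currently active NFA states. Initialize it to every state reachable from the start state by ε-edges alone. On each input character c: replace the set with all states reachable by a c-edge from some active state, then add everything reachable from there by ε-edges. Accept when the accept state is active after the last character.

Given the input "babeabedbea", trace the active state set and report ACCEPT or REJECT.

Answer: ACCEPT

Steps:
initial (ε-close {0}): {0,2}
'b' @ 1: {1,2,3,4}
'a' @ 2: {1,2,3,4,5,6}
'b' @ 3: {1,2,3,4,7,8}
'e' @ 4: {1,2,3,4,5,6,9,10}
'a' @ 5: {1,2,3,4,5,6,11}  ✓accept
'b' @ 6: {1,2,3,4,7,8}
'e' @ 7: {1,2,3,4,5,6,9,10}
'd' @ 8: {5,6}
'b' @ 9: {7,8}
'e' @ 10: {9,10}
'a' @ 11: {11}  ✓accept
after full input: {11}  (accept=11 in)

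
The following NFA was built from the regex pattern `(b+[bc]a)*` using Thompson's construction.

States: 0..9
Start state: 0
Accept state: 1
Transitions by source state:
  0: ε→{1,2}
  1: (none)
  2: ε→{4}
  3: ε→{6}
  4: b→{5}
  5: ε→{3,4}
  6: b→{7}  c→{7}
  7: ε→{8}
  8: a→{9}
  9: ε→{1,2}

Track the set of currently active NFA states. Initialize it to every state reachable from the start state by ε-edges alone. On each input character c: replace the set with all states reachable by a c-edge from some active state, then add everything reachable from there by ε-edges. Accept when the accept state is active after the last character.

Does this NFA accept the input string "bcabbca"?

Answer: ACCEPT

Derivation:
initial (ε-close {0}): {0,1,2,4}
'b' @ 1: {3,4,5,6}
'c' @ 2: {7,8}
'a' @ 3: {1,2,4,9}  ✓accept
'b' @ 4: {3,4,5,6}
'b' @ 5: {3,4,5,6,7,8}
'c' @ 6: {7,8}
'a' @ 7: {1,2,4,9}  ✓accept
after full input: {1,2,4,9}  (accept=1 in)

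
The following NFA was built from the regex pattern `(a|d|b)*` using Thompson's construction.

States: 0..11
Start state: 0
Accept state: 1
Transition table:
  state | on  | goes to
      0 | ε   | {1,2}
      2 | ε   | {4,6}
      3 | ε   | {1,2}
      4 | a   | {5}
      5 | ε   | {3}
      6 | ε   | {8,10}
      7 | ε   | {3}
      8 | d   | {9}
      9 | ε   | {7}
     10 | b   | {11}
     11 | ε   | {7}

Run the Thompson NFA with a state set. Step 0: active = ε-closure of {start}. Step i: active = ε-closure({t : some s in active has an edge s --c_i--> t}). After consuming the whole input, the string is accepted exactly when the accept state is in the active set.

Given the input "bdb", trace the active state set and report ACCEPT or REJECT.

S₀ = ε-closure({0}) = {0,1,2,4,6,8,10}
'b' @ 1: {1,2,3,4,6,7,8,10,11}  ✓accept
'd' @ 2: {1,2,3,4,6,7,8,9,10}  ✓accept
'b' @ 3: {1,2,3,4,6,7,8,10,11}  ✓accept
end set {1,2,3,4,6,7,8,10,11} — state 1 in

Answer: ACCEPT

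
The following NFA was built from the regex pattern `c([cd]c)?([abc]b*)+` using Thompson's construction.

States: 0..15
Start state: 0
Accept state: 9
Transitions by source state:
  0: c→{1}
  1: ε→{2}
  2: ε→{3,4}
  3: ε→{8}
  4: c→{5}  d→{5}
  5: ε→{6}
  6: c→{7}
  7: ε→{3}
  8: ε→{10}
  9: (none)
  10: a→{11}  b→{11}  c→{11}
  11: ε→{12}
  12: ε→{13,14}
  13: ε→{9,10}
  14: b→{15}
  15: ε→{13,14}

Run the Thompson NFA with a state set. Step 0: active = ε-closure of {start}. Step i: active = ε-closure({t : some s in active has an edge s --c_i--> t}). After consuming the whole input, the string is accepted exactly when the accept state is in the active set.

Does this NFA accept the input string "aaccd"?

initial (ε-close {0}): {0}
'a' @ 1: {}  — state set empty
rest 'accd' ignored (set empty)
end set {} — state 9 not in

Answer: REJECT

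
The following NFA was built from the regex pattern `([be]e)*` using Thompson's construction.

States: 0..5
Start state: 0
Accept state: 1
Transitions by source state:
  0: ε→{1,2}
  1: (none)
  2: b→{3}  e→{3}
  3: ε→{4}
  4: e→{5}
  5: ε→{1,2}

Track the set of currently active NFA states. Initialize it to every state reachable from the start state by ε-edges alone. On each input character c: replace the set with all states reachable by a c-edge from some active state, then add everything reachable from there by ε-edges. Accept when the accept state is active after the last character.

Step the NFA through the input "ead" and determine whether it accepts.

Answer: REJECT

Derivation:
start: ε-closure({0}) = {0,1,2}
'e' @ 1: {3,4}
'a' @ 2: {}  — dead — no transitions
rest 'd' ignored (set empty)
after full input: {}  (accept=1 not in)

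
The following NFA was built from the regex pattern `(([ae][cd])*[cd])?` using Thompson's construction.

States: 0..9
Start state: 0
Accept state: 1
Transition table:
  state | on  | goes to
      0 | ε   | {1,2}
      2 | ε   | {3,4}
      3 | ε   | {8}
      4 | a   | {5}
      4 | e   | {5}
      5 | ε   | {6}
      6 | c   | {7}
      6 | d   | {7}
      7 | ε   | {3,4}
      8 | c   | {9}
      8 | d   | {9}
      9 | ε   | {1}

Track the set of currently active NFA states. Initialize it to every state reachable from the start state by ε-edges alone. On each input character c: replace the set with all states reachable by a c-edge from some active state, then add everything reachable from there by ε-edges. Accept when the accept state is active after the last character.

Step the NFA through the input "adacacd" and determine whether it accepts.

Answer: ACCEPT

Derivation:
initial (ε-close {0}): {0,1,2,3,4,8}
'a' @ 1: {5,6}
'd' @ 2: {3,4,7,8}
'a' @ 3: {5,6}
'c' @ 4: {3,4,7,8}
'a' @ 5: {5,6}
'c' @ 6: {3,4,7,8}
'd' @ 7: {1,9}  [accepting]
after full input: {1,9}  (accept=1 in)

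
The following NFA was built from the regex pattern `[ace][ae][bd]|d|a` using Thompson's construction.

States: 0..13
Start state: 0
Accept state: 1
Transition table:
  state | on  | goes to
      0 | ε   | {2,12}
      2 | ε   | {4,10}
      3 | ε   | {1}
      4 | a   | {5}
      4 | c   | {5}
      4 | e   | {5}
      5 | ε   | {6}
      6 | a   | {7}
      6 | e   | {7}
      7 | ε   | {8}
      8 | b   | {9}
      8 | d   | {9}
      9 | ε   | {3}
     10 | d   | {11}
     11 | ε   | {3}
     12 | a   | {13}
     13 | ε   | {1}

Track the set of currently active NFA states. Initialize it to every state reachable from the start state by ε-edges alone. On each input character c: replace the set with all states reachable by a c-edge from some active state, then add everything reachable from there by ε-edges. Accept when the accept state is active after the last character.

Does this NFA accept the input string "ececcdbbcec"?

start: ε-closure({0}) = {0,2,4,10,12}
'e' @ 1: {5,6}
'c' @ 2: {}  — no active states
rest 'eccdbbcec' ignored (set empty)
after full input: {}  (accept=1 not in)

Answer: REJECT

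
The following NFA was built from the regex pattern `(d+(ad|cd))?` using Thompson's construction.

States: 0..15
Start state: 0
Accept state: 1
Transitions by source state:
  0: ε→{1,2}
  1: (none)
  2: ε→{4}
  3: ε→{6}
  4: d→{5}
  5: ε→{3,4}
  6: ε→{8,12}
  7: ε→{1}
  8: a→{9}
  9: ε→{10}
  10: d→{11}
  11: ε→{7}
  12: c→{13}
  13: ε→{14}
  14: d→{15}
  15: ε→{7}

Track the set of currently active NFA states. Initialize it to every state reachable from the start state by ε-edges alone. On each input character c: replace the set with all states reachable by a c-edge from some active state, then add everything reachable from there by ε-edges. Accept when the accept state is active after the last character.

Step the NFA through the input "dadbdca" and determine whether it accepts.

start: ε-closure({0}) = {0,1,2,4}
'd' @ 1: {3,4,5,6,8,12}
'a' @ 2: {9,10}
'd' @ 3: {1,7,11}  (accept∈set)
'b' @ 4: {}  — no active states
rest 'dca' ignored (set empty)
final: {}; accept 1 not in set

Answer: REJECT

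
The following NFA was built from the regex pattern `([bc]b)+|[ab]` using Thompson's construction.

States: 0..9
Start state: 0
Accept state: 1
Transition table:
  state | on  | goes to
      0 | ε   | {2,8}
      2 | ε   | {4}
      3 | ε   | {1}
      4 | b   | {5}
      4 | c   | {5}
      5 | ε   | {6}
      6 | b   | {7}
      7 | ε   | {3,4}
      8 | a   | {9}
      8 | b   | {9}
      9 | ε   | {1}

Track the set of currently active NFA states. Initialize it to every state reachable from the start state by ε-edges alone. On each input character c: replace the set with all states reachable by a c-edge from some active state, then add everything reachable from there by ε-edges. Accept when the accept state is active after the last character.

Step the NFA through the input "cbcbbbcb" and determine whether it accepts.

initial (ε-close {0}): {0,2,4,8}
'c' @ 1: {5,6}
'b' @ 2: {1,3,4,7}  [accepting]
'c' @ 3: {5,6}
'b' @ 4: {1,3,4,7}  [accepting]
'b' @ 5: {5,6}
'b' @ 6: {1,3,4,7}  [accepting]
'c' @ 7: {5,6}
'b' @ 8: {1,3,4,7}  [accepting]
final: {1,3,4,7}; accept 1 in set

Answer: ACCEPT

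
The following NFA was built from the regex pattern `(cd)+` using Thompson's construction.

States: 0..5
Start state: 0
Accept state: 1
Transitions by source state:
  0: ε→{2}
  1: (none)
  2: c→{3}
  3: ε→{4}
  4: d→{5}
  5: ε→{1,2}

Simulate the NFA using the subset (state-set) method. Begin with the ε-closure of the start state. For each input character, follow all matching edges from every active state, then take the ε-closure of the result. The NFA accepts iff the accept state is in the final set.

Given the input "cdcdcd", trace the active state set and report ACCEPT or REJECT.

Answer: ACCEPT

Steps:
initial (ε-close {0}): {0,2}
'c' @ 1: {3,4}
'd' @ 2: {1,2,5}  [accepting]
'c' @ 3: {3,4}
'd' @ 4: {1,2,5}  [accepting]
'c' @ 5: {3,4}
'd' @ 6: {1,2,5}  [accepting]
end set {1,2,5} — state 1 in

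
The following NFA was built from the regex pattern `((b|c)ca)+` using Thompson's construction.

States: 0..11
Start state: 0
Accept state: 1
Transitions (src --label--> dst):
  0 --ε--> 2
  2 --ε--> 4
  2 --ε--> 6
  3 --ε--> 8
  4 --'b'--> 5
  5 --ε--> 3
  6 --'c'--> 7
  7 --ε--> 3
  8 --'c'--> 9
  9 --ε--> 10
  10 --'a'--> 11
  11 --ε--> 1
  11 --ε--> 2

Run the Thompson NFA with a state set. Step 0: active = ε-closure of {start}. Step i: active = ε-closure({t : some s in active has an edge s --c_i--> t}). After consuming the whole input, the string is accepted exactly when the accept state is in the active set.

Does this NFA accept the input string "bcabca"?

start: ε-closure({0}) = {0,2,4,6}
'b' @ 1: {3,5,8}
'c' @ 2: {9,10}
'a' @ 3: {1,2,4,6,11}  (accept∈set)
'b' @ 4: {3,5,8}
'c' @ 5: {9,10}
'a' @ 6: {1,2,4,6,11}  (accept∈set)
end set {1,2,4,6,11} — state 1 in

Answer: ACCEPT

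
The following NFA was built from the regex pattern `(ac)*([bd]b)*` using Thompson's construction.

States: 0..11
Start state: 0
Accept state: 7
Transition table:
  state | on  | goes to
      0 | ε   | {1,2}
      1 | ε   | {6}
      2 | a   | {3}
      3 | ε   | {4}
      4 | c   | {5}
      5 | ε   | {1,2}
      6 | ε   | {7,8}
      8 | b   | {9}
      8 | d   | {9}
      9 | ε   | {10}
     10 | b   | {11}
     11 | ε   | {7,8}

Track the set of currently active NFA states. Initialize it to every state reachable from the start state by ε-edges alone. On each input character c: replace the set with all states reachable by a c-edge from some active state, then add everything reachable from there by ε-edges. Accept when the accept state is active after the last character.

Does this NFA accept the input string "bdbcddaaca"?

initial (ε-close {0}): {0,1,2,6,7,8}
'b' @ 1: {9,10}
'd' @ 2: {}  — state set empty
rest 'bcddaaca' ignored (set empty)
after full input: {}  (accept=7 not in)

Answer: REJECT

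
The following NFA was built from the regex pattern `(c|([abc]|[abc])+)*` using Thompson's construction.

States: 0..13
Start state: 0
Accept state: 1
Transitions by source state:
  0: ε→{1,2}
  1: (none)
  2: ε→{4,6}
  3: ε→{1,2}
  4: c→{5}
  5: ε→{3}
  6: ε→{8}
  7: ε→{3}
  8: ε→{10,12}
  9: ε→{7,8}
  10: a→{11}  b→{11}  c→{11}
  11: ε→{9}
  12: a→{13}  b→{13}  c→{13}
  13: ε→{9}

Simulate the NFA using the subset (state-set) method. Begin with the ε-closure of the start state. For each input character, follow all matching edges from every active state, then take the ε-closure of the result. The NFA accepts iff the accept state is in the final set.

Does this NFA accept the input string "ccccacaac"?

S₀ = ε-closure({0}) = {0,1,2,4,6,8,10,12}
'c' @ 1: {1,2,3,4,5,6,7,8,9,10,11,12,13}  (accept∈set)
'c' @ 2: {1,2,3,4,5,6,7,8,9,10,11,12,13}  (accept∈set)
'c' @ 3: {1,2,3,4,5,6,7,8,9,10,11,12,13}  (accept∈set)
'c' @ 4: {1,2,3,4,5,6,7,8,9,10,11,12,13}  (accept∈set)
'a' @ 5: {1,2,3,4,6,7,8,9,10,11,12,13}  (accept∈set)
'c' @ 6: {1,2,3,4,5,6,7,8,9,10,11,12,13}  (accept∈set)
'a' @ 7: {1,2,3,4,6,7,8,9,10,11,12,13}  (accept∈set)
'a' @ 8: {1,2,3,4,6,7,8,9,10,11,12,13}  (accept∈set)
'c' @ 9: {1,2,3,4,5,6,7,8,9,10,11,12,13}  (accept∈set)
after full input: {1,2,3,4,5,6,7,8,9,10,11,12,13}  (accept=1 in)

Answer: ACCEPT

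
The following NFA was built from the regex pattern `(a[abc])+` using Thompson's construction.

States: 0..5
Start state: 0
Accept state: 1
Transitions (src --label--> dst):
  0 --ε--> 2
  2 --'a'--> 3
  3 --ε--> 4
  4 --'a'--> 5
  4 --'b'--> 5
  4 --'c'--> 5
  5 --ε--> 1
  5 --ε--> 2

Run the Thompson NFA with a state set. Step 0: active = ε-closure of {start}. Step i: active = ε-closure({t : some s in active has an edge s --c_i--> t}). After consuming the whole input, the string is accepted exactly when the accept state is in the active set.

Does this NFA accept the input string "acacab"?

Answer: ACCEPT

Trace:
initial (ε-close {0}): {0,2}
'a' @ 1: {3,4}
'c' @ 2: {1,2,5}  ✓accept
'a' @ 3: {3,4}
'c' @ 4: {1,2,5}  ✓accept
'a' @ 5: {3,4}
'b' @ 6: {1,2,5}  ✓accept
final: {1,2,5}; accept 1 in set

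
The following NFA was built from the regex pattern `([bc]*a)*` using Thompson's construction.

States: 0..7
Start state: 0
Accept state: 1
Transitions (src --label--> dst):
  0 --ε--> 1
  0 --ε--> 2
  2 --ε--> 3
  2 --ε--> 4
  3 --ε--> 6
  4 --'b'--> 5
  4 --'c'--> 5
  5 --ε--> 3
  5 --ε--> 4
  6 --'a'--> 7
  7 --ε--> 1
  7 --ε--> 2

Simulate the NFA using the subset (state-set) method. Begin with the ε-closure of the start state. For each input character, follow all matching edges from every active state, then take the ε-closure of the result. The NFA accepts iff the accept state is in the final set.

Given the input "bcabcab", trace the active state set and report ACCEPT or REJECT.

start: ε-closure({0}) = {0,1,2,3,4,6}
'b' @ 1: {3,4,5,6}
'c' @ 2: {3,4,5,6}
'a' @ 3: {1,2,3,4,6,7}  ✓accept
'b' @ 4: {3,4,5,6}
'c' @ 5: {3,4,5,6}
'a' @ 6: {1,2,3,4,6,7}  ✓accept
'b' @ 7: {3,4,5,6}
after full input: {3,4,5,6}  (accept=1 not in)

Answer: REJECT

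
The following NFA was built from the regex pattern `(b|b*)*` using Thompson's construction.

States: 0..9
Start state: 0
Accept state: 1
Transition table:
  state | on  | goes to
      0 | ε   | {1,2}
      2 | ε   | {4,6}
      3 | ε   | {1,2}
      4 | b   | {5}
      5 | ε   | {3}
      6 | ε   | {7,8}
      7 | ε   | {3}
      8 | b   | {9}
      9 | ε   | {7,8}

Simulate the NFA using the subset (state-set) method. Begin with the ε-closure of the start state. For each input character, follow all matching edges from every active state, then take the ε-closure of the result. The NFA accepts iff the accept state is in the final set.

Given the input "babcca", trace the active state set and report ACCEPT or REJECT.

Answer: REJECT

Derivation:
initial (ε-close {0}): {0,1,2,3,4,6,7,8}
'b' @ 1: {1,2,3,4,5,6,7,8,9}  [accepting]
'a' @ 2: {}  — dead — no transitions
rest 'bcca' ignored (set empty)
after full input: {}  (accept=1 not in)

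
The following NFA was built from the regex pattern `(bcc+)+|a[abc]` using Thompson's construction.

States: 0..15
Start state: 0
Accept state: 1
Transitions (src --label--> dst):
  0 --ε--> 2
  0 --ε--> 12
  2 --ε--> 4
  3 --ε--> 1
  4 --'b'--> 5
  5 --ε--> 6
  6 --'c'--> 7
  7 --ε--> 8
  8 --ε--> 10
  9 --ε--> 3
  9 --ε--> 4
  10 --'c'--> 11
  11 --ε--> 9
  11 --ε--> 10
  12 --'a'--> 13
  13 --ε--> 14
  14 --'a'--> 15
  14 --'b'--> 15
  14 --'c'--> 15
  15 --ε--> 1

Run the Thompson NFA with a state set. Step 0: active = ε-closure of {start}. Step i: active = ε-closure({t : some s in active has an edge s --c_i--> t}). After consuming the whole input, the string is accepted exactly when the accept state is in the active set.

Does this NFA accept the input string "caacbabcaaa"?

S₀ = ε-closure({0}) = {0,2,4,12}
'c' @ 1: {}  — dead — no transitions
rest 'aacbabcaaa' ignored (set empty)
after full input: {}  (accept=1 not in)

Answer: REJECT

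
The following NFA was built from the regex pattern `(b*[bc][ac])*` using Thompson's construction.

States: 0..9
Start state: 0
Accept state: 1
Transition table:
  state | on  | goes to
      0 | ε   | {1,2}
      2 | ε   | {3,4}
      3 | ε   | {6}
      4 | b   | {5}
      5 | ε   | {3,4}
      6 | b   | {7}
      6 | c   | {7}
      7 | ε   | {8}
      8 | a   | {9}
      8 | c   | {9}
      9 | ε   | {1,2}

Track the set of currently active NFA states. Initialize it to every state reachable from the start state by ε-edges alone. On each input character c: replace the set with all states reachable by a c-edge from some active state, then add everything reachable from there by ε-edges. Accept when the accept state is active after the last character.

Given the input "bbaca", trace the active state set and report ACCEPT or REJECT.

start: ε-closure({0}) = {0,1,2,3,4,6}
'b' @ 1: {3,4,5,6,7,8}
'b' @ 2: {3,4,5,6,7,8}
'a' @ 3: {1,2,3,4,6,9}  (accept∈set)
'c' @ 4: {7,8}
'a' @ 5: {1,2,3,4,6,9}  (accept∈set)
after full input: {1,2,3,4,6,9}  (accept=1 in)

Answer: ACCEPT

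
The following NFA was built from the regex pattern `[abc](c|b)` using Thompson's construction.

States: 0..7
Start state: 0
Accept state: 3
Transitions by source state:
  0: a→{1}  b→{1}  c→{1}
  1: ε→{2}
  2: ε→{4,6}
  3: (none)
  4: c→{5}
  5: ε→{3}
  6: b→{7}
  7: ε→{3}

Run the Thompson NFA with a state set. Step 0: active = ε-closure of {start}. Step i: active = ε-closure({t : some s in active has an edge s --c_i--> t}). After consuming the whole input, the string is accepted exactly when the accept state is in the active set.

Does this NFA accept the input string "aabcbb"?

start: ε-closure({0}) = {0}
'a' @ 1: {1,2,4,6}
'a' @ 2: {}  — dead — no transitions
rest 'bcbb' ignored (set empty)
final: {}; accept 3 not in set

Answer: REJECT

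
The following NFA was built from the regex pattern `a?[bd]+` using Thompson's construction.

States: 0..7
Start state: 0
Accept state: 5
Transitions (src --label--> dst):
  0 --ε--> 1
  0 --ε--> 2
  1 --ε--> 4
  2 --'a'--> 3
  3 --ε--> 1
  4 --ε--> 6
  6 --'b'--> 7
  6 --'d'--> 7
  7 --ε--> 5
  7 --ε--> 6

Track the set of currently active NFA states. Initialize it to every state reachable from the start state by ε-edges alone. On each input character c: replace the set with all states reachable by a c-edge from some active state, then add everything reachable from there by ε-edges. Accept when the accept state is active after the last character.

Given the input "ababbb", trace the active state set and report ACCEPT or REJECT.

start: ε-closure({0}) = {0,1,2,4,6}
'a' @ 1: {1,3,4,6}
'b' @ 2: {5,6,7}  (accept∈set)
'a' @ 3: {}  — dead — no transitions
rest 'bbb' ignored (set empty)
after full input: {}  (accept=5 not in)

Answer: REJECT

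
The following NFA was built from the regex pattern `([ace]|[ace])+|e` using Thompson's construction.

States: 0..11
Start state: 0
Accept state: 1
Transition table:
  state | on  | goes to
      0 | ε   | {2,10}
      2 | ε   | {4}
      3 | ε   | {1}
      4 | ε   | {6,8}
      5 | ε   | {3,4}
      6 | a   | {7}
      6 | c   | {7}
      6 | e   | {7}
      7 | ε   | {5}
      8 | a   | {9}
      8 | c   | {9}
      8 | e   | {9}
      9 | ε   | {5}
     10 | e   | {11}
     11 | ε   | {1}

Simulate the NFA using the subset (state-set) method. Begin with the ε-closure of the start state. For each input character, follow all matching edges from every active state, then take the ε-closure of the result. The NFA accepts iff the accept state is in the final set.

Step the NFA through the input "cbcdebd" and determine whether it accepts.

start: ε-closure({0}) = {0,2,4,6,8,10}
'c' @ 1: {1,3,4,5,6,7,8,9}  (accept∈set)
'b' @ 2: {}  — dead — no transitions
rest 'cdebd' ignored (set empty)
after full input: {}  (accept=1 not in)

Answer: REJECT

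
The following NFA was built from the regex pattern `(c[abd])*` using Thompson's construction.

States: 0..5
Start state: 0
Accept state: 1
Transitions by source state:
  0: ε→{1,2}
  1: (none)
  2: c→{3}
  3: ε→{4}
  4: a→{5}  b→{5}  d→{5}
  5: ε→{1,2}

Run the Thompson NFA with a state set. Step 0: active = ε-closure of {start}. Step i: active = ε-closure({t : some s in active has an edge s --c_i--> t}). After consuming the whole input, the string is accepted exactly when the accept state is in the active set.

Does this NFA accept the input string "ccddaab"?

Answer: REJECT

Trace:
initial (ε-close {0}): {0,1,2}
'c' @ 1: {3,4}
'c' @ 2: {}  — no active states
rest 'ddaab' ignored (set empty)
final: {}; accept 1 not in set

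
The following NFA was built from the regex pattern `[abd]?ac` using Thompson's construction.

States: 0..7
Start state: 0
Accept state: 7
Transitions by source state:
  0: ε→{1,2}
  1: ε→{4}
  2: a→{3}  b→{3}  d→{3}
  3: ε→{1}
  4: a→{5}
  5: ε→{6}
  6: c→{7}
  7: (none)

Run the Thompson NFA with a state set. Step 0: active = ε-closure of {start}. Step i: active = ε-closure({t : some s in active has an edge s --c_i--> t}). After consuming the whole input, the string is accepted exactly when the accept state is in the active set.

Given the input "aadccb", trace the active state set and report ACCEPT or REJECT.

start: ε-closure({0}) = {0,1,2,4}
'a' @ 1: {1,3,4,5,6}
'a' @ 2: {5,6}
'd' @ 3: {}  — no active states
rest 'ccb' ignored (set empty)
after full input: {}  (accept=7 not in)

Answer: REJECT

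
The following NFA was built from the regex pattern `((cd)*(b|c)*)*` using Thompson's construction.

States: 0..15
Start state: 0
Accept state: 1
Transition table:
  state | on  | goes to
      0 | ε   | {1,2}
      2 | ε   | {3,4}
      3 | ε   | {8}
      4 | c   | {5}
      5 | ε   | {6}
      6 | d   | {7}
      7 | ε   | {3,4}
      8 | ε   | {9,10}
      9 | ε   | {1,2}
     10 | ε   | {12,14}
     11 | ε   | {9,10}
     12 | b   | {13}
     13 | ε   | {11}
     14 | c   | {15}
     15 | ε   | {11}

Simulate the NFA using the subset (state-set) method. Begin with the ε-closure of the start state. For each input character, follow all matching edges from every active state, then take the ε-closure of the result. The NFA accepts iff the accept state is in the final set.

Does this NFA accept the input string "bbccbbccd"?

start: ε-closure({0}) = {0,1,2,3,4,8,9,10,12,14}
'b' @ 1: {1,2,3,4,8,9,10,11,12,13,14}  (accept∈set)
'b' @ 2: {1,2,3,4,8,9,10,11,12,13,14}  (accept∈set)
'c' @ 3: {1,2,3,4,5,6,8,9,10,11,12,14,15}  (accept∈set)
'c' @ 4: {1,2,3,4,5,6,8,9,10,11,12,14,15}  (accept∈set)
'b' @ 5: {1,2,3,4,8,9,10,11,12,13,14}  (accept∈set)
'b' @ 6: {1,2,3,4,8,9,10,11,12,13,14}  (accept∈set)
'c' @ 7: {1,2,3,4,5,6,8,9,10,11,12,14,15}  (accept∈set)
'c' @ 8: {1,2,3,4,5,6,8,9,10,11,12,14,15}  (accept∈set)
'd' @ 9: {1,2,3,4,7,8,9,10,12,14}  (accept∈set)
final: {1,2,3,4,7,8,9,10,12,14}; accept 1 in set

Answer: ACCEPT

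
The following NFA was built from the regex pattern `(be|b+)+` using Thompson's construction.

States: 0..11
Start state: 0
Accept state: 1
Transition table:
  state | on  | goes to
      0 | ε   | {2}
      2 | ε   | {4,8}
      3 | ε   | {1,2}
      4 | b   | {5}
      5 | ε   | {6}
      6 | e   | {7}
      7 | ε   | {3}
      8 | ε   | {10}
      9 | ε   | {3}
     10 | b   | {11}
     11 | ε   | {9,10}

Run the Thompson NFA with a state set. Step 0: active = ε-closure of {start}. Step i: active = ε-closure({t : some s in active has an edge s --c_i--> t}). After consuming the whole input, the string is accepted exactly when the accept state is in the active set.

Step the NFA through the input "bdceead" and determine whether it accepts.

S₀ = ε-closure({0}) = {0,2,4,8,10}
'b' @ 1: {1,2,3,4,5,6,8,9,10,11}  (accept∈set)
'd' @ 2: {}  — dead — no transitions
rest 'ceead' ignored (set empty)
final: {}; accept 1 not in set

Answer: REJECT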